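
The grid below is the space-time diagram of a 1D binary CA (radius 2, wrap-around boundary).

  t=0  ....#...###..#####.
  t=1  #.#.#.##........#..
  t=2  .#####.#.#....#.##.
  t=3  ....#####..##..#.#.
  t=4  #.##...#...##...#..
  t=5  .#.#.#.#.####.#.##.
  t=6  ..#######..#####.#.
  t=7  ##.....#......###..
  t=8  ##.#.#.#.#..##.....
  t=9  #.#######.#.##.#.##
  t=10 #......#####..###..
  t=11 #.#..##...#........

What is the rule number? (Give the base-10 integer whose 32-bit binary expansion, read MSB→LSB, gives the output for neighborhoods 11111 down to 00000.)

1680023130

  #####|.  b31=0 t=0,i=15
  ####.|#  b30=1 t=0,i=16
  ###.#|#  b29=1 t=2,i=5
  ###..|.  b28=0 t=0,i=10
  ##.##|.  b27=0 t=9,i=1
  ##.#.|#  b26=1 t=2,i=6
  ##..#|.  b25=0 t=0,i=11
  ##...|.  b24=0 t=0,i=18
  #.###|.  b23=0 t=5,i=9
  #.##.|.  b22=0 t=1,i=6
  #.#.#|#  b21=1 t=1,i=2
  #.#..|.  b20=0 t=2,i=9
  #..##|.  b19=0 t=0,i=12
  #..#.|.  b18=0 t=1,i=18
  #...#|#  b17=1 t=0,i=6
  #....|#  b16=1 t=0,i=0
  .####|.  b15=0 t=0,i=14
  .###.|.  b14=0 t=0,i=9
  .##.#|.  b13=0 t=8,i=1
  .##..|#  b12=1 t=1,i=7
  .#.##|#  b11=1 t=1,i=5
  .#.#.|#  b10=1 t=1,i=1
  .#..#|#  b9=1 t=1,i=17
  .#...|.  b8=0 t=0,i=5
  ..###|.  b7=0 t=0,i=8
  ..##.|#  b6=1 t=3,i=11
  ..#.#|.  b5=0 t=1,i=0
  ..#..|#  b4=1 t=0,i=4
  ...##|#  b3=1 t=0,i=7
  ...#.|.  b2=0 t=0,i=3
  ....#|#  b1=1 t=0,i=2
  .....|.  b0=0 t=0,i=1
  bits 01100100001000110001111001011010 = 1680023130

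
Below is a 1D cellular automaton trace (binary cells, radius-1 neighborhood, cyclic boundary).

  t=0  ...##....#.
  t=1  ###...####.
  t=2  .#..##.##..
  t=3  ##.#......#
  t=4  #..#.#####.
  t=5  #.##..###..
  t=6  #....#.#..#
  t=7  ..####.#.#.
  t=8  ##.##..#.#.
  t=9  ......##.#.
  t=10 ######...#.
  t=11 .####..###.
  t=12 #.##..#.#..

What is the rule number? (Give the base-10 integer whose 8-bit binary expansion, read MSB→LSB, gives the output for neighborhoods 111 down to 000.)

  [7] ### => #  t=1,i=1
  [6] ##. => .  t=0,i=4
  [5] #.# => .  t=1,i=10
  [4] #.. => .  t=0,i=5
  [3] .## => .  t=0,i=3
  [2] .#. => #  t=0,i=9
  [1] ..# => #  t=0,i=2
  [0] ... => #  t=0,i=0
  bits 10000111 = 135

135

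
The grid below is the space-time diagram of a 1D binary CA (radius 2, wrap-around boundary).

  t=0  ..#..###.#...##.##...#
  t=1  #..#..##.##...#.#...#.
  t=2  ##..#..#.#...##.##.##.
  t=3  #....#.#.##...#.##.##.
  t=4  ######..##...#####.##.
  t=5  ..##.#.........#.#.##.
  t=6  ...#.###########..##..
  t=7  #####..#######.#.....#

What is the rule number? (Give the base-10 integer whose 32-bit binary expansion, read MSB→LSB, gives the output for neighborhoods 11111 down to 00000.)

2958125863

  #####|#  b31=1 t=4,i=2
  ####.|.  b30=0 t=4,i=4
  ###.#|#  b29=1 t=0,i=7
  ###..|#  b28=1 t=4,i=5
  ##.##|.  b27=0 t=0,i=15
  ##.#.|.  b26=0 t=0,i=8
  ##..#|.  b25=0 t=2,i=2
  ##...|.  b24=0 t=0,i=18
  #.###|.  b23=0 t=4,i=0
  #.##.|#  b22=1 t=0,i=16
  #.#.#|.  b21=0 t=3,i=7
  #.#..|#  b20=1 t=0,i=9
  #..##|.  b19=0 t=0,i=4
  #..#.|.  b18=0 t=0,i=1
  #...#|.  b17=0 t=0,i=11
  #....|#  b16=1 t=3,i=2
  .####|.  b15=0 t=4,i=1
  .###.|#  b14=1 t=0,i=6
  .##.#|#  b13=1 t=0,i=14
  .##..|.  b12=0 t=0,i=17
  .#.##|#  b11=1 t=3,i=8
  .#.#.|.  b10=0 t=1,i=15
  .#..#|#  b9=1 t=0,i=0
  .#...|#  b8=1 t=0,i=10
  ..###|.  b7=0 t=0,i=5
  ..##.|.  b6=0 t=0,i=13
  ..#.#|#  b5=1 t=1,i=14
  ..#..|.  b4=0 t=0,i=2
  ...##|.  b3=0 t=0,i=12
  ...#.|#  b2=1 t=0,i=20
  ....#|#  b1=1 t=3,i=3
  .....|#  b0=1 t=5,i=8
  bits 10110000010100010110101100100111 = 2958125863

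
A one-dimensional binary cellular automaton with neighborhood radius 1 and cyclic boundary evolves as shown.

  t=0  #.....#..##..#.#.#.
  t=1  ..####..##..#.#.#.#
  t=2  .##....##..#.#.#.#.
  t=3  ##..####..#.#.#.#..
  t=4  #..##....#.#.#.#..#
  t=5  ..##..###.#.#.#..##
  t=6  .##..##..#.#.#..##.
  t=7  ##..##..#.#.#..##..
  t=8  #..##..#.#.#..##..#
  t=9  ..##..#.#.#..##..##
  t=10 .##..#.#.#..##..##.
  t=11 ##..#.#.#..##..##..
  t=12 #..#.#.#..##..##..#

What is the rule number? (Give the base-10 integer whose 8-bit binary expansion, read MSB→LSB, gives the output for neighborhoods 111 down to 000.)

  nb ###: next=.  (t=1,i=3, bit7=0)
  nb ##.: next=.  (t=0,i=10, bit6=0)
  nb #.#: next=#  (t=0,i=14, bit5=1)
  nb #..: next=.  (t=0,i=1, bit4=0)
  nb .##: next=#  (t=0,i=9, bit3=1)
  nb .#.: next=.  (t=0,i=0, bit2=0)
  nb ..#: next=#  (t=0,i=5, bit1=1)
  nb ...: next=#  (t=0,i=2, bit0=1)
  bits 00101011 = 43

43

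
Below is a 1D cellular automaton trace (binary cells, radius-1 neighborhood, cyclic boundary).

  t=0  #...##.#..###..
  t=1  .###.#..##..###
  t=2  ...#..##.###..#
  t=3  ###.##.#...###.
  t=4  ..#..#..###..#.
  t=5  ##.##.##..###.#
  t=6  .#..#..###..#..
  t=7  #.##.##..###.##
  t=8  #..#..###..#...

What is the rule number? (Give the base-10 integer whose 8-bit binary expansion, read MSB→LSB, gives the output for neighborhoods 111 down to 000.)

  [7] ### => .  t=0,i=11
  [6] ##. => #  t=0,i=5
  [5] #.# => .  t=0,i=6
  [4] #.. => #  t=0,i=1
  [3] .## => .  t=0,i=4
  [2] .#. => .  t=0,i=0
  [1] ..# => #  t=0,i=3
  [0] ... => #  t=0,i=2
  bits 01010011 = 83

83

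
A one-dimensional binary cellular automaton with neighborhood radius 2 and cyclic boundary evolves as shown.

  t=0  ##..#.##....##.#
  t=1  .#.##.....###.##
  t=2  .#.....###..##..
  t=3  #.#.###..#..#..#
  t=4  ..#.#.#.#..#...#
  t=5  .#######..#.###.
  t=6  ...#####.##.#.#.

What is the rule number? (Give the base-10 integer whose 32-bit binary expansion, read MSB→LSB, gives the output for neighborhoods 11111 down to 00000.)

4171629935

  nb #####: next=#  (t=5,i=3, bit31=1)
  nb ####.: next=#  (t=5,i=6, bit30=1)
  nb ###.#: next=#  (t=1,i=12, bit29=1)
  nb ###..: next=#  (t=0,i=1, bit28=1)
  nb ##.##: next=#  (t=0,i=14, bit27=1)
  nb ##.#.: next=.  (t=1,i=0, bit26=0)
  nb ##..#: next=.  (t=0,i=2, bit25=0)
  nb ##...: next=.  (t=0,i=8, bit24=0)
  nb #.###: next=#  (t=0,i=15, bit23=1)
  nb #.##.: next=.  (t=0,i=6, bit22=0)
  nb #.#.#: next=#  (t=1,i=1, bit21=1)
  nb #.#..: next=.  (t=4,i=8, bit20=0)
  nb #..##: next=.  (t=2,i=11, bit19=0)
  nb #..#.: next=#  (t=0,i=3, bit18=1)
  nb #...#: next=#  (t=2,i=15, bit17=1)
  nb #....: next=.  (t=0,i=9, bit16=0)
  nb .####: next=.  (t=5,i=2, bit15=0)
  nb .###.: next=.  (t=0,i=0, bit14=0)
  nb .##.#: next=.  (t=0,i=13, bit13=0)
  nb .##..: next=.  (t=0,i=7, bit12=0)
  nb .#.##: next=.  (t=0,i=5, bit11=0)
  nb .#.#.: next=#  (t=4,i=3, bit10=1)
  nb .#..#: next=.  (t=3,i=10, bit9=0)
  nb .#...: next=#  (t=2,i=2, bit8=1)
  nb ..###: next=.  (t=1,i=10, bit7=0)
  nb ..##.: next=#  (t=0,i=12, bit6=1)
  nb ..#.#: next=#  (t=0,i=4, bit5=1)
  nb ..#..: next=.  (t=2,i=1, bit4=0)
  nb ...##: next=#  (t=0,i=11, bit3=1)
  nb ...#.: next=#  (t=2,i=0, bit2=1)
  nb ....#: next=#  (t=0,i=10, bit1=1)
  nb .....: next=#  (t=1,i=7, bit0=1)
  bits 11111000101001100000010101101111 = 4171629935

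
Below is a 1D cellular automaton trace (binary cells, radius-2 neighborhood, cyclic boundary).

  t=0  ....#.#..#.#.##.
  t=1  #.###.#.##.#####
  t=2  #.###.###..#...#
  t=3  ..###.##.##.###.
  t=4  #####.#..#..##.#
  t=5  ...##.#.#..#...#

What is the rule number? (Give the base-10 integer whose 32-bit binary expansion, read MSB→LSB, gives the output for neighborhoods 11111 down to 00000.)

  #####|.  b31=0 t=1,i=13
  ####.|#  b30=1 t=1,i=15
  ###.#|#  b29=1 t=1,i=0
  ###..|.  b28=0 t=2,i=8
  ##.##|.  b27=0 t=1,i=1
  ##.#.|.  b26=0 t=1,i=5
  ##..#|#  b25=1 t=2,i=9
  ##...|#  b24=1 t=0,i=15
  #.###|#  b23=1 t=1,i=2
  #.##.|#  b22=1 t=0,i=13
  #.#.#|#  b21=1 t=0,i=11
  #.#..|#  b20=1 t=0,i=6
  #..##|#  b19=1 t=4,i=11
  #..#.|#  b18=1 t=0,i=8
  #...#|#  b17=1 t=2,i=13
  #....|#  b16=1 t=0,i=0
  .####|.  b15=0 t=1,i=12
  .###.|#  b14=1 t=1,i=3
  .##.#|.  b13=0 t=1,i=9
  .##..|#  b12=1 t=0,i=14
  .#.##|#  b11=1 t=0,i=12
  .#.#.|.  b10=0 t=0,i=5
  .#..#|.  b9=0 t=0,i=7
  .#...|#  b8=1 t=2,i=12
  ..###|#  b7=1 t=3,i=2
  ..##.|.  b6=0 t=2,i=15
  ..#.#|#  b5=1 t=0,i=4
  ..#..|.  b4=0 t=2,i=11
  ...##|#  b3=1 t=2,i=14
  ...#.|#  b2=1 t=0,i=3
  ....#|#  b1=1 t=0,i=2
  .....|.  b0=0 t=0,i=1
  bits 01100011111111110101100110101110 = 1677679022

1677679022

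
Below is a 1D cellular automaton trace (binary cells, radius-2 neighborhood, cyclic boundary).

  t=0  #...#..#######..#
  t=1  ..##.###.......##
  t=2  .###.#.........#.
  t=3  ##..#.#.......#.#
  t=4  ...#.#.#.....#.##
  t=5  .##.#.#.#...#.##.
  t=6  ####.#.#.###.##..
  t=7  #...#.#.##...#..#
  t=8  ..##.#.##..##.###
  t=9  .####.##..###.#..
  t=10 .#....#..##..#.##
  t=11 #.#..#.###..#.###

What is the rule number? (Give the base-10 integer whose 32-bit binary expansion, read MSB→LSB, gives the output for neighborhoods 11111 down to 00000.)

80621508

  #####|.  b31=0 t=0,i=9
  ####.|.  b30=0 t=0,i=12
  ###.#|.  b29=0 t=2,i=3
  ###..|.  b28=0 t=0,i=13
  ##.##|.  b27=0 t=1,i=4
  ##.#.|#  b26=1 t=2,i=4
  ##..#|.  b25=0 t=0,i=14
  ##...|.  b24=0 t=0,i=1
  #.###|#  b23=1 t=1,i=5
  #.##.|#  b22=1 t=4,i=15
  #.#.#|.  b21=0 t=4,i=5
  #.#..|.  b20=0 t=2,i=5
  #..##|#  b19=1 t=0,i=6
  #..#.|#  b18=1 t=3,i=3
  #...#|#  b17=1 t=0,i=2
  #....|.  b16=0 t=1,i=9
  .####|.  b15=0 t=0,i=8
  .###.|.  b14=0 t=1,i=6
  .##.#|#  b13=1 t=1,i=3
  .##..|.  b12=0 t=0,i=0
  .#.##|#  b11=1 t=3,i=15
  .#.#.|#  b10=1 t=3,i=5
  .#..#|#  b9=1 t=0,i=5
  .#...|#  b8=1 t=2,i=6
  ..###|#  b7=1 t=0,i=7
  ..##.|#  b6=1 t=0,i=16
  ..#.#|.  b5=0 t=3,i=4
  ..#..|.  b4=0 t=0,i=4
  ...##|.  b3=0 t=1,i=14
  ...#.|#  b2=1 t=0,i=3
  ....#|.  b1=0 t=1,i=13
  .....|.  b0=0 t=1,i=10
  bits 00000100110011100010111111000100 = 80621508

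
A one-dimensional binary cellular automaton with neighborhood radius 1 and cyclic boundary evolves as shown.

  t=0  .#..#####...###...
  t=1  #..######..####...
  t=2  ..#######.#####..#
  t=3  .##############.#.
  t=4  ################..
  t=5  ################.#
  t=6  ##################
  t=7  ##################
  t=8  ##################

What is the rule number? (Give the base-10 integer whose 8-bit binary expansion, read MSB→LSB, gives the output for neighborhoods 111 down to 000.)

  [7] ### => #  t=0,i=5
  [6] ##. => #  t=0,i=8
  [5] #.# => #  t=2,i=9
  [4] #.. => .  t=0,i=2
  [3] .## => #  t=0,i=4
  [2] .#. => .  t=0,i=1
  [1] ..# => #  t=0,i=0
  [0] ... => .  t=0,i=10
  bits 11101010 = 234

234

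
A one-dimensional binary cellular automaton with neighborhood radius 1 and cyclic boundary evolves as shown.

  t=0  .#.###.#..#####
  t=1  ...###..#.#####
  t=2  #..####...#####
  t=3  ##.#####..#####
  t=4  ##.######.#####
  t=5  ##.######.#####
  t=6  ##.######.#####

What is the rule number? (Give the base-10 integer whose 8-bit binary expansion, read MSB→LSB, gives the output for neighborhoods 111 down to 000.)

  ### -> #   bit 7 = 1  t=0,i=4
  ##. -> #   bit 6 = 1  t=0,i=5
  #.# -> .   bit 5 = 0  t=0,i=0
  #.. -> #   bit 4 = 1  t=0,i=8
  .## -> #   bit 3 = 1  t=0,i=3
  .#. -> .   bit 2 = 0  t=0,i=1
  ..# -> .   bit 1 = 0  t=0,i=9
  ... -> .   bit 0 = 0  t=1,i=1
  bits 11011000 = 216

216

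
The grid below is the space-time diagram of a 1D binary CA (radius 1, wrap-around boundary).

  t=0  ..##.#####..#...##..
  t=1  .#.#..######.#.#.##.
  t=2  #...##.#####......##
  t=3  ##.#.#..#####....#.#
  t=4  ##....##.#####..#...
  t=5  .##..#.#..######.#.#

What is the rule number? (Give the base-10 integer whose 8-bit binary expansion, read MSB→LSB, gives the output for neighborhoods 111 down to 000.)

  nb ###: next=#  (t=0,i=6, bit7=1)
  nb ##.: next=#  (t=0,i=3, bit6=1)
  nb #.#: next=.  (t=0,i=4, bit5=0)
  nb #..: next=#  (t=0,i=10, bit4=1)
  nb .##: next=.  (t=0,i=2, bit3=0)
  nb .#.: next=.  (t=0,i=12, bit2=0)
  nb ..#: next=#  (t=0,i=1, bit1=1)
  nb ...: next=.  (t=0,i=0, bit0=0)
  bits 11010010 = 210

210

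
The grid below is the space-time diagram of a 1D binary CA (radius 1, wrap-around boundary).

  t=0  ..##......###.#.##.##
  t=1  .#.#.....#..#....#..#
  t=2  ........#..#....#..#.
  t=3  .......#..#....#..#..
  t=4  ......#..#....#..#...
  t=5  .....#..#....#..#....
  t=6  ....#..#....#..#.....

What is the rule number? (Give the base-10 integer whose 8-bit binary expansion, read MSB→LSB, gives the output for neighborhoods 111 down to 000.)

66

  ### -> .   bit 7 = 0  t=0,i=11
  ##. -> #   bit 6 = 1  t=0,i=3
  #.# -> .   bit 5 = 0  t=0,i=13
  #.. -> .   bit 4 = 0  t=0,i=0
  .## -> .   bit 3 = 0  t=0,i=2
  .#. -> .   bit 2 = 0  t=0,i=14
  ..# -> #   bit 1 = 1  t=0,i=1
  ... -> .   bit 0 = 0  t=0,i=5
  bits 01000010 = 66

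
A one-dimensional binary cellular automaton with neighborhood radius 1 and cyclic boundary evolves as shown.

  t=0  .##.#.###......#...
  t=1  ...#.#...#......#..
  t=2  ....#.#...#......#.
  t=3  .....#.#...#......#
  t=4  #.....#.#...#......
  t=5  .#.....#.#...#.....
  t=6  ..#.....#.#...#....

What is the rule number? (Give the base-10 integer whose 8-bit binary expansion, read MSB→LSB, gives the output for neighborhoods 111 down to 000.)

48

  [7] ### => .  t=0,i=7
  [6] ##. => .  t=0,i=2
  [5] #.# => #  t=0,i=3
  [4] #.. => #  t=0,i=9
  [3] .## => .  t=0,i=1
  [2] .#. => .  t=0,i=4
  [1] ..# => .  t=0,i=0
  [0] ... => .  t=0,i=10
  bits 00110000 = 48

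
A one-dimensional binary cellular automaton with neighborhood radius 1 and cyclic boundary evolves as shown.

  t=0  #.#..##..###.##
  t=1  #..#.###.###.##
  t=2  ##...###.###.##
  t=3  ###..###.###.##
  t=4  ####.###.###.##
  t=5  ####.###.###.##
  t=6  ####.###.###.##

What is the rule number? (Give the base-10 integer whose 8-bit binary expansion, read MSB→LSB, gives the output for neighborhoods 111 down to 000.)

  ###|#  b7=1 t=0,i=10
  ##.|#  b6=1 t=0,i=0
  #.#|.  b5=0 t=0,i=1
  #..|#  b4=1 t=0,i=3
  .##|#  b3=1 t=0,i=5
  .#.|.  b2=0 t=0,i=2
  ..#|.  b1=0 t=0,i=4
  ...|.  b0=0 t=2,i=3
  bits 11011000 = 216

216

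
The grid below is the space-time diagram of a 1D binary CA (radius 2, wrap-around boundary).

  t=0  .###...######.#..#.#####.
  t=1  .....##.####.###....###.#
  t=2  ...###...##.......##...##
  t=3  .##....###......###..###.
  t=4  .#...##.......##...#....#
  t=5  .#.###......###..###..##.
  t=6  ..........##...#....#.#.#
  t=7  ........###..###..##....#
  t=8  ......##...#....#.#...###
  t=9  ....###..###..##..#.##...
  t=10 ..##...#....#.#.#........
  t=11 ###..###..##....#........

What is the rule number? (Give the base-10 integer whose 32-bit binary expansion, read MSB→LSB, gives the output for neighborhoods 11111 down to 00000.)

3323101790

  nb #####: next=#  (t=0,i=9, bit31=1)
  nb ####.: next=#  (t=0,i=11, bit30=1)
  nb ###.#: next=.  (t=0,i=12, bit29=0)
  nb ###..: next=.  (t=0,i=3, bit28=0)
  nb ##.##: next=.  (t=1,i=7, bit27=0)
  nb ##.#.: next=#  (t=0,i=13, bit26=1)
  nb ##..#: next=#  (t=0,i=24, bit25=1)
  nb ##...: next=.  (t=0,i=4, bit24=0)
  nb #.###: next=.  (t=0,i=19, bit23=0)
  nb #.##.: next=.  (t=9,i=20, bit22=0)
  nb #.#.#: next=.  (t=6,i=22, bit21=0)
  nb #.#..: next=#  (t=0,i=14, bit20=1)
  nb #..##: next=.  (t=0,i=0, bit19=0)
  nb #..#.: next=.  (t=0,i=16, bit18=0)
  nb #...#: next=#  (t=0,i=5, bit17=1)
  nb #....: next=.  (t=1,i=1, bit16=0)
  nb .####: next=#  (t=0,i=8, bit15=1)
  nb .###.: next=.  (t=0,i=2, bit14=0)
  nb .##.#: next=.  (t=1,i=6, bit13=0)
  nb .##..: next=.  (t=2,i=10, bit12=0)
  nb .#.##: next=.  (t=0,i=18, bit11=0)
  nb .#.#.: next=.  (t=4,i=0, bit10=0)
  nb .#..#: next=#  (t=0,i=15, bit9=1)
  nb .#...: next=.  (t=1,i=0, bit8=0)
  nb ..###: next=.  (t=0,i=1, bit7=0)
  nb ..##.: next=#  (t=1,i=5, bit6=1)
  nb ..#.#: next=.  (t=0,i=17, bit5=0)
  nb ..#..: next=#  (t=4,i=19, bit4=1)
  nb ...##: next=#  (t=0,i=6, bit3=1)
  nb ...#.: next=#  (t=4,i=18, bit2=1)
  nb ....#: next=#  (t=1,i=3, bit1=1)
  nb .....: next=.  (t=1,i=2, bit0=0)
  bits 11000110000100101000001001011110 = 3323101790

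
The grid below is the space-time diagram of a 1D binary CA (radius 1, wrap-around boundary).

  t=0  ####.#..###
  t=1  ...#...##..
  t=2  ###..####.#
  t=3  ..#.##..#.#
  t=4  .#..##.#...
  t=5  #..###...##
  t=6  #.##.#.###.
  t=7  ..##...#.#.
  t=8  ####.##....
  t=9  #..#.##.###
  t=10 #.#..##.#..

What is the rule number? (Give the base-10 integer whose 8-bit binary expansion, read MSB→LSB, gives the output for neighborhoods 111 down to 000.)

  nb ###: next=.  (t=0,i=0, bit7=0)
  nb ##.: next=#  (t=0,i=3, bit6=1)
  nb #.#: next=.  (t=0,i=4, bit5=0)
  nb #..: next=.  (t=0,i=6, bit4=0)
  nb .##: next=#  (t=0,i=8, bit3=1)
  nb .#.: next=.  (t=0,i=5, bit2=0)
  nb ..#: next=#  (t=0,i=7, bit1=1)
  nb ...: next=#  (t=1,i=0, bit0=1)
  bits 01001011 = 75

75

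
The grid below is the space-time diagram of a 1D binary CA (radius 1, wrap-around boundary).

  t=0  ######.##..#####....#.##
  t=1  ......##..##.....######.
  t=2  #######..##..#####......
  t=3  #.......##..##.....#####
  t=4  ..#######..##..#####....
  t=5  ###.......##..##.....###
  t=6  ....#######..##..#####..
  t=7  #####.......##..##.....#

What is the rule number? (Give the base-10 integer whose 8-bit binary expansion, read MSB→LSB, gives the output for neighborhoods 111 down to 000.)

  ###|.  b7=0 t=0,i=0
  ##.|.  b6=0 t=0,i=5
  #.#|#  b5=1 t=0,i=6
  #..|.  b4=0 t=0,i=9
  .##|#  b3=1 t=0,i=7
  .#.|#  b2=1 t=0,i=20
  ..#|#  b1=1 t=0,i=10
  ...|#  b0=1 t=0,i=17
  bits 00101111 = 47

47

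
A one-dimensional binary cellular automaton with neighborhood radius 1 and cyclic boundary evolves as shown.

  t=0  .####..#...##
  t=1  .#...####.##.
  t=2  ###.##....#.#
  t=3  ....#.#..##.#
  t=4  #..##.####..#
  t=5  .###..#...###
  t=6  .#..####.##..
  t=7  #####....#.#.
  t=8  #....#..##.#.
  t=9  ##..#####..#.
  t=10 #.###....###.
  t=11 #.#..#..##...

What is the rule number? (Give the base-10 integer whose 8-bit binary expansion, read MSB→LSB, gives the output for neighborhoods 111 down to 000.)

30

  nb ###: next=.  (t=0,i=2, bit7=0)
  nb ##.: next=.  (t=0,i=4, bit6=0)
  nb #.#: next=.  (t=0,i=0, bit5=0)
  nb #..: next=#  (t=0,i=5, bit4=1)
  nb .##: next=#  (t=0,i=1, bit3=1)
  nb .#.: next=#  (t=0,i=7, bit2=1)
  nb ..#: next=#  (t=0,i=6, bit1=1)
  nb ...: next=.  (t=0,i=9, bit0=0)
  bits 00011110 = 30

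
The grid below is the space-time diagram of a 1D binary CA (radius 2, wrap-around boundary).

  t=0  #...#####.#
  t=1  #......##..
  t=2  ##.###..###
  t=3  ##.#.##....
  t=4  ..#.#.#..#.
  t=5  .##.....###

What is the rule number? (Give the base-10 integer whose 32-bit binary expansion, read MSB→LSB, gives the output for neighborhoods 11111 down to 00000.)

1988368695

  [31] ##### => .  t=0,i=6
  [30] ####. => #  t=0,i=7
  [29] ###.# => #  t=0,i=8
  [28] ###.. => #  t=2,i=5
  [27] ##.## => .  t=0,i=9
  [26] ##.#. => #  t=3,i=2
  [25] ##..# => #  t=1,i=9
  [24] ##... => .  t=0,i=1
  [23] #.### => #  t=2,i=3
  [22] #.##. => .  t=0,i=10
  [21] #.#.# => .  t=3,i=3
  [20] #.#.. => .  t=4,i=6
  [19] #..## => .  t=2,i=7
  [18] #..#. => #  t=1,i=10
  [17] #...# => .  t=0,i=2
  [16] #.... => .  t=1,i=2
  [15] .#### => .  t=0,i=5
  [14] .###. => .  t=2,i=4
  [13] .##.# => .  t=3,i=1
  [12] .##.. => #  t=0,i=0
  [11] .#.## => #  t=3,i=4
  [10] .#.#. => .  t=4,i=3
  [9] .#..# => .  t=4,i=7
  [8] .#... => #  t=1,i=1
  [7] ..### => .  t=0,i=4
  [6] ..##. => .  t=1,i=7
  [5] ..#.# => #  t=4,i=2
  [4] ..#.. => #  t=1,i=0
  [3] ...## => .  t=0,i=3
  [2] ...#. => #  t=4,i=1
  [1] ....# => #  t=1,i=5
  [0] ..... => #  t=1,i=3
  bits 01110110100001000001100100110111 = 1988368695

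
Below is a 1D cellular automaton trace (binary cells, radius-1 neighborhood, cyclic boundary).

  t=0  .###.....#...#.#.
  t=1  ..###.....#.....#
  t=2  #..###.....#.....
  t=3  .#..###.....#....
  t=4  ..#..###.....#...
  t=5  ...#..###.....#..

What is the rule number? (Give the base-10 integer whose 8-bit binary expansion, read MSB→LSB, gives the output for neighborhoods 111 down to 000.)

  [7] ### => #  t=0,i=2
  [6] ##. => #  t=0,i=3
  [5] #.# => .  t=0,i=14
  [4] #.. => #  t=0,i=4
  [3] .## => .  t=0,i=1
  [2] .#. => .  t=0,i=9
  [1] ..# => .  t=0,i=0
  [0] ... => .  t=0,i=5
  bits 11010000 = 208

208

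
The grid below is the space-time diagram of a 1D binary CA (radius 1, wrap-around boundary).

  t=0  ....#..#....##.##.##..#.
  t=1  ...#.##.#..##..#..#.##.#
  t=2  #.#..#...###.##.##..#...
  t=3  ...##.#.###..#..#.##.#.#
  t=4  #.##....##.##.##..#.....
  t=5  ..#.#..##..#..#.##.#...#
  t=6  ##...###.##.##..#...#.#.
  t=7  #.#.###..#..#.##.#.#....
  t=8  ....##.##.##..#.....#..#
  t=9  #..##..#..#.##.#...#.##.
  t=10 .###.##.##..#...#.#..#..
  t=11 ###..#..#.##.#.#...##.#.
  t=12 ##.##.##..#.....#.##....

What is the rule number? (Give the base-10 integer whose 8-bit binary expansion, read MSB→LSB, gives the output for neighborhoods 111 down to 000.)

  ### -> #   bit 7 = 1  t=2,i=10
  ##. -> .   bit 6 = 0  t=0,i=13
  #.# -> .   bit 5 = 0  t=0,i=14
  #.. -> #   bit 4 = 1  t=0,i=5
  .## -> #   bit 3 = 1  t=0,i=12
  .#. -> .   bit 2 = 0  t=0,i=4
  ..# -> #   bit 1 = 1  t=0,i=3
  ... -> .   bit 0 = 0  t=0,i=0
  bits 10011010 = 154

154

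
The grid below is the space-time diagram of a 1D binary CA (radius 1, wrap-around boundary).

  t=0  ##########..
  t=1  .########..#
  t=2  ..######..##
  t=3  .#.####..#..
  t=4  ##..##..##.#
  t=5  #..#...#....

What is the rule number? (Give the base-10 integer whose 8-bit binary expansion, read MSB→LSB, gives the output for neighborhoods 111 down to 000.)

  ###|#  b7=1 t=0,i=1
  ##.|.  b6=0 t=0,i=9
  #.#|.  b5=0 t=1,i=0
  #..|.  b4=0 t=0,i=10
  .##|.  b3=0 t=0,i=0
  .#.|#  b2=1 t=1,i=11
  ..#|#  b1=1 t=0,i=11
  ...|#  b0=1 t=3,i=11
  bits 10000111 = 135

135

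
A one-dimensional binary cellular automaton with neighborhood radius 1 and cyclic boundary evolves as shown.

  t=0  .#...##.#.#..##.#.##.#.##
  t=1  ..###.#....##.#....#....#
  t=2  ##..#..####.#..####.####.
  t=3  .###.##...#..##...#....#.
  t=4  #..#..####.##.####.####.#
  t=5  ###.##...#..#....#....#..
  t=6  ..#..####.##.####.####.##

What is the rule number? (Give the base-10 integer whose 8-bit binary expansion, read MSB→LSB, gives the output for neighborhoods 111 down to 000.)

83

  ### -> .   bit 7 = 0  t=1,i=3
  ##. -> #   bit 6 = 1  t=0,i=6
  #.# -> .   bit 5 = 0  t=0,i=0
  #.. -> #   bit 4 = 1  t=0,i=2
  .## -> .   bit 3 = 0  t=0,i=5
  .#. -> .   bit 2 = 0  t=0,i=1
  ..# -> #   bit 1 = 1  t=0,i=4
  ... -> #   bit 0 = 1  t=0,i=3
  bits 01010011 = 83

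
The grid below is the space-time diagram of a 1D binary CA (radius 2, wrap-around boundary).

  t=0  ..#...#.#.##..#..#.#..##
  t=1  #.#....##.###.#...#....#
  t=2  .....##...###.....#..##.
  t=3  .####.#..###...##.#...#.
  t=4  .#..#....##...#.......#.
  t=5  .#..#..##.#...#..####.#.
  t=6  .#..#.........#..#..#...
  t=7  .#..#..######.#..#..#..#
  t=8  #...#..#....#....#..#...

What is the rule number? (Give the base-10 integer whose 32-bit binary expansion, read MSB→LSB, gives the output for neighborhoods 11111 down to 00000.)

  [31] ##### => .  t=7,i=9
  [30] ####. => .  t=3,i=3
  [29] ###.# => #  t=1,i=12
  [28] ###.. => .  t=2,i=12
  [27] ##.## => .  t=1,i=9
  [26] ##.#. => .  t=1,i=1
  [25] ##..# => #  t=0,i=0
  [24] ##... => .  t=2,i=7
  [23] #.### => #  t=1,i=10
  [22] #.##. => #  t=0,i=10
  [21] #.#.# => #  t=0,i=8
  [20] #.#.. => .  t=0,i=19
  [19] #..## => .  t=0,i=21
  [18] #..#. => .  t=0,i=1
  [17] #...# => .  t=0,i=4
  [16] #.... => .  t=1,i=4
  [15] .#### => .  t=3,i=2
  [14] .###. => #  t=1,i=11
  [13] .##.# => .  t=1,i=0
  [12] .##.. => #  t=0,i=11
  [11] .#.## => .  t=0,i=9
  [10] .#.#. => #  t=0,i=7
  [9] .#..# => .  t=0,i=15
  [8] .#... => .  t=0,i=3
  [7] ..### => #  t=2,i=10
  [6] ..##. => .  t=0,i=22
  [5] ..#.# => .  t=0,i=6
  [4] ..#.. => #  t=0,i=2
  [3] ...## => #  t=1,i=6
  [2] ...#. => .  t=0,i=5
  [1] ....# => #  t=1,i=5
  [0] ..... => #  t=2,i=1
  bits 00100010111000000101010010011011 = 585127067

585127067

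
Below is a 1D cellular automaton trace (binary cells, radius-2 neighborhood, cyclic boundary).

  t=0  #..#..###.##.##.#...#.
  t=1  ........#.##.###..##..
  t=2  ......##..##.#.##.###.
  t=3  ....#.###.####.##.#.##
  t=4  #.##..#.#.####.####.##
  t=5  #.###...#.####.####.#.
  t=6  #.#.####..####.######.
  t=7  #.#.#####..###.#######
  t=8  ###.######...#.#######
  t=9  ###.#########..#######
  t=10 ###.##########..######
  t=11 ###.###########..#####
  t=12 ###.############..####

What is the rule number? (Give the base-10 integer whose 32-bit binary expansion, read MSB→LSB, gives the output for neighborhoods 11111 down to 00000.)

4158828614

  ##### -> #   bit 31 = 1  t=6,i=17
  ####. -> #   bit 30 = 1  t=3,i=12
  ###.# -> #   bit 29 = 1  t=0,i=8
  ###.. -> #   bit 28 = 1  t=1,i=15
  ##.## -> .   bit 27 = 0  t=0,i=9
  ##.#. -> #   bit 26 = 1  t=0,i=15
  ##..# -> #   bit 25 = 1  t=1,i=16
  ##... -> #   bit 24 = 1  t=1,i=20
  #.### -> #   bit 23 = 1  t=1,i=13
  #.##. -> #   bit 22 = 1  t=0,i=10
  #.#.# -> #   bit 21 = 1  t=2,i=13
  #.#.. -> .   bit 20 = 0  t=0,i=0
  #..## -> .   bit 19 = 0  t=0,i=5
  #..#. -> .   bit 18 = 0  t=0,i=2
  #...# -> #   bit 17 = 1  t=0,i=18
  #.... -> .   bit 16 = 0  t=1,i=21
  .#### -> #   bit 15 = 1  t=3,i=11
  .###. -> .   bit 14 = 0  t=0,i=7
  .##.# -> #   bit 13 = 1  t=0,i=11
  .##.. -> #   bit 12 = 1  t=1,i=19
  .#.## -> .   bit 11 = 0  t=1,i=9
  .#.#. -> .   bit 10 = 0  t=0,i=21
  .#..# -> .   bit 9 = 0  t=0,i=1
  .#... -> .   bit 8 = 0  t=0,i=17
  ..### -> .   bit 7 = 0  t=0,i=6
  ..##. -> #   bit 6 = 1  t=1,i=18
  ..#.# -> .   bit 5 = 0  t=0,i=20
  ..#.. -> .   bit 4 = 0  t=0,i=3
  ...## -> .   bit 3 = 0  t=2,i=5
  ...#. -> #   bit 2 = 1  t=0,i=19
  ....# -> #   bit 1 = 1  t=1,i=6
  ..... -> .   bit 0 = 0  t=1,i=0
  bits 11110111111000101011000001000110 = 4158828614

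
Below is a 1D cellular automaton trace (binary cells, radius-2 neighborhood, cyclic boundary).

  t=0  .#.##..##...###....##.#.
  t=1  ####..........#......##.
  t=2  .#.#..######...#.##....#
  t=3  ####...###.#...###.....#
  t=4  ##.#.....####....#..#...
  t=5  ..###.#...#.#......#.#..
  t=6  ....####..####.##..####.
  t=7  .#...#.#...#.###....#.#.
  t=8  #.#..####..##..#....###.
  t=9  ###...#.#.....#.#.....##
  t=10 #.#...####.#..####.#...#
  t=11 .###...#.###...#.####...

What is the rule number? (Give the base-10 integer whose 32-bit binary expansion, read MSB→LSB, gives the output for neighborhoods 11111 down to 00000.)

3161754913

  nb #####: next=#  (t=2,i=8, bit31=1)
  nb ####.: next=.  (t=1,i=2, bit30=0)
  nb ###.#: next=#  (t=3,i=9, bit29=1)
  nb ###..: next=#  (t=0,i=14, bit28=1)
  nb ##.##: next=#  (t=1,i=23, bit27=1)
  nb ##.#.: next=#  (t=0,i=21, bit26=1)
  nb ##..#: next=.  (t=0,i=5, bit25=0)
  nb ##...: next=.  (t=0,i=9, bit24=0)
  nb #.###: next=.  (t=1,i=0, bit23=0)
  nb #.##.: next=#  (t=0,i=3, bit22=1)
  nb #.#.#: next=#  (t=2,i=1, bit21=1)
  nb #.#..: next=#  (t=0,i=22, bit20=1)
  nb #..##: next=.  (t=0,i=6, bit19=0)
  nb #..#.: next=#  (t=0,i=0, bit18=1)
  nb #...#: next=.  (t=0,i=10, bit17=0)
  nb #....: next=.  (t=0,i=16, bit16=0)
  nb .####: next=#  (t=1,i=1, bit15=1)
  nb .###.: next=.  (t=0,i=13, bit14=0)
  nb .##.#: next=.  (t=0,i=20, bit13=0)
  nb .##..: next=.  (t=0,i=4, bit12=0)
  nb .#.##: next=#  (t=0,i=2, bit11=1)
  nb .#.#.: next=#  (t=2,i=0, bit10=1)
  nb .#..#: next=.  (t=0,i=23, bit9=0)
  nb .#...: next=#  (t=1,i=15, bit8=1)
  nb ..###: next=.  (t=0,i=12, bit7=0)
  nb ..##.: next=.  (t=0,i=7, bit6=0)
  nb ..#.#: next=#  (t=0,i=1, bit5=1)
  nb ..#..: next=.  (t=1,i=14, bit4=0)
  nb ...##: next=.  (t=0,i=11, bit3=0)
  nb ...#.: next=.  (t=1,i=13, bit2=0)
  nb ....#: next=.  (t=0,i=17, bit1=0)
  nb .....: next=#  (t=1,i=6, bit0=1)
  bits 10111100011101001000110100100001 = 3161754913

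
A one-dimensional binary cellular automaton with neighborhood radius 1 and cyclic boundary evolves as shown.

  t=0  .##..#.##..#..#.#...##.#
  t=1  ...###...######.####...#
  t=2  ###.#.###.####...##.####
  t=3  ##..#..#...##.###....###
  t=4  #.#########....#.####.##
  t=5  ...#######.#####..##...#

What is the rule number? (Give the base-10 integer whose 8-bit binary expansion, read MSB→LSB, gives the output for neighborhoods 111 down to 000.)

151

  ###|#  b7=1 t=1,i=4
  ##.|.  b6=0 t=0,i=2
  #.#|.  b5=0 t=0,i=0
  #..|#  b4=1 t=0,i=3
  .##|.  b3=0 t=0,i=1
  .#.|#  b2=1 t=0,i=5
  ..#|#  b1=1 t=0,i=4
  ...|#  b0=1 t=0,i=18
  bits 10010111 = 151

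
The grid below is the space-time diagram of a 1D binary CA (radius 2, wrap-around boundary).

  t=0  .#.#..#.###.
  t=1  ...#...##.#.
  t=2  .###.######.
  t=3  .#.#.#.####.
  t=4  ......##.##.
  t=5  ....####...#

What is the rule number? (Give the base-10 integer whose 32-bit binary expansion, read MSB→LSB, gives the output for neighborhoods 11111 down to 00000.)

  nb #####: next=#  (t=2,i=7, bit31=1)
  nb ####.: next=#  (t=2,i=9, bit30=1)
  nb ###.#: next=#  (t=2,i=3, bit29=1)
  nb ###..: next=#  (t=0,i=10, bit28=1)
  nb ##.##: next=.  (t=2,i=4, bit27=0)
  nb ##.#.: next=#  (t=1,i=9, bit26=1)
  nb ##..#: next=.  (t=0,i=11, bit25=0)
  nb ##...: next=#  (t=4,i=11, bit24=1)
  nb #.###: next=#  (t=0,i=8, bit23=1)
  nb #.##.: next=.  (t=4,i=9, bit22=0)
  nb #.#.#: next=.  (t=3,i=3, bit21=0)
  nb #.#..: next=#  (t=0,i=3, bit20=1)
  nb #..##: next=.  (t=2,i=0, bit19=0)
  nb #..#.: next=.  (t=0,i=0, bit18=0)
  nb #...#: next=#  (t=1,i=5, bit17=1)
  nb #....: next=.  (t=1,i=0, bit16=0)
  nb .####: next=.  (t=2,i=6, bit15=0)
  nb .###.: next=.  (t=0,i=9, bit14=0)
  nb .##.#: next=#  (t=1,i=8, bit13=1)
  nb .##..: next=.  (t=4,i=10, bit12=0)
  nb .#.##: next=#  (t=0,i=7, bit11=1)
  nb .#.#.: next=.  (t=0,i=2, bit10=0)
  nb .#..#: next=.  (t=0,i=4, bit9=0)
  nb .#...: next=.  (t=1,i=4, bit8=0)
  nb ..###: next=#  (t=2,i=1, bit7=1)
  nb ..##.: next=#  (t=1,i=7, bit6=1)
  nb ..#.#: next=.  (t=0,i=1, bit5=0)
  nb ..#..: next=#  (t=1,i=3, bit4=1)
  nb ...##: next=#  (t=1,i=6, bit3=1)
  nb ...#.: next=#  (t=1,i=2, bit2=1)
  nb ....#: next=#  (t=1,i=1, bit1=1)
  nb .....: next=.  (t=4,i=1, bit0=0)
  bits 11110101100100100010100011011110 = 4119996638

4119996638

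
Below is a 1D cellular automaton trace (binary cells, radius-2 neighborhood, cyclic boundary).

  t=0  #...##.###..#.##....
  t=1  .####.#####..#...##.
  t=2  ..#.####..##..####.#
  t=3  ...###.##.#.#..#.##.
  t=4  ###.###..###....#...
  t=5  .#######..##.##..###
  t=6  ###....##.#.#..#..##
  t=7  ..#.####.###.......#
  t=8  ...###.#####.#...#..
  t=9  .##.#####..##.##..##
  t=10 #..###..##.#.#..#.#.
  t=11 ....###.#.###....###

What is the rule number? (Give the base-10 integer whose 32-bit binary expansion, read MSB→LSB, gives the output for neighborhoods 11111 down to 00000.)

1050922314

  #####|.  b31=0 t=1,i=8
  ####.|.  b30=0 t=1,i=3
  ###.#|#  b29=1 t=1,i=4
  ###..|#  b28=1 t=0,i=9
  ##.##|#  b27=1 t=0,i=6
  ##.#.|#  b26=1 t=2,i=18
  ##..#|#  b25=1 t=0,i=10
  ##...|.  b24=0 t=0,i=16
  #.###|#  b23=1 t=0,i=7
  #.##.|.  b22=0 t=0,i=14
  #.#.#|#  b21=1 t=3,i=10
  #.#..|.  b20=0 t=2,i=19
  #..##|.  b19=0 t=1,i=0
  #..#.|.  b18=0 t=0,i=11
  #...#|#  b17=1 t=0,i=2
  #....|#  b16=1 t=0,i=17
  .####|#  b15=1 t=1,i=2
  .###.|#  b14=1 t=0,i=8
  .##.#|.  b13=0 t=0,i=5
  .##..|.  b12=0 t=0,i=15
  .#.##|#  b11=1 t=0,i=13
  .#.#.|#  b10=1 t=3,i=11
  .#..#|.  b9=0 t=2,i=0
  .#...|#  b8=1 t=0,i=1
  ..###|.  b7=0 t=1,i=1
  ..##.|#  b6=1 t=0,i=4
  ..#.#|.  b5=0 t=0,i=12
  ..#..|.  b4=0 t=0,i=0
  ...##|#  b3=1 t=0,i=3
  ...#.|.  b2=0 t=0,i=19
  ....#|#  b1=1 t=0,i=18
  .....|.  b0=0 t=7,i=14
  bits 00111110101000111100110101001010 = 1050922314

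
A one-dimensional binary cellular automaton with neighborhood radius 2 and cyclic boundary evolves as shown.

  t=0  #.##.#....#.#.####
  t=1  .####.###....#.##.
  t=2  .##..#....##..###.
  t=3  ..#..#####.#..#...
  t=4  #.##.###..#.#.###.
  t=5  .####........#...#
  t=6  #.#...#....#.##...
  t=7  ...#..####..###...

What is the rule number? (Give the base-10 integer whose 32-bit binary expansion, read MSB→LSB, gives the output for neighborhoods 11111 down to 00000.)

  #####|#  b31=1 t=0,i=16
  ####.|.  b30=0 t=0,i=17
  ###.#|.  b29=0 t=0,i=0
  ###..|.  b28=0 t=1,i=8
  ##.##|#  b27=1 t=0,i=1
  ##.#.|#  b26=1 t=0,i=4
  ##..#|.  b25=0 t=1,i=17
  ##...|.  b24=0 t=1,i=9
  #.###|.  b23=0 t=0,i=14
  #.##.|#  b22=1 t=0,i=2
  #.#.#|.  b21=0 t=0,i=12
  #.#..|.  b20=0 t=0,i=5
  #..##|.  b19=0 t=1,i=0
  #..#.|.  b18=0 t=2,i=4
  #...#|.  b17=0 t=5,i=15
  #....|#  b16=1 t=0,i=7
  .####|#  b15=1 t=0,i=15
  .###.|.  b14=0 t=1,i=7
  .##.#|#  b13=1 t=0,i=3
  .##..|#  b12=1 t=1,i=16
  .#.##|#  b11=1 t=0,i=13
  .#.#.|.  b10=0 t=0,i=11
  .#..#|#  b9=1 t=3,i=3
  .#...|#  b8=1 t=0,i=6
  ..###|#  b7=1 t=1,i=1
  ..##.|.  b6=0 t=2,i=1
  ..#.#|.  b5=0 t=0,i=10
  ..#..|#  b4=1 t=2,i=5
  ...##|#  b3=1 t=2,i=9
  ...#.|.  b2=0 t=0,i=9
  ....#|#  b1=1 t=0,i=8
  .....|.  b0=0 t=3,i=17
  bits 10001100010000011011101110011010 = 2353118106

2353118106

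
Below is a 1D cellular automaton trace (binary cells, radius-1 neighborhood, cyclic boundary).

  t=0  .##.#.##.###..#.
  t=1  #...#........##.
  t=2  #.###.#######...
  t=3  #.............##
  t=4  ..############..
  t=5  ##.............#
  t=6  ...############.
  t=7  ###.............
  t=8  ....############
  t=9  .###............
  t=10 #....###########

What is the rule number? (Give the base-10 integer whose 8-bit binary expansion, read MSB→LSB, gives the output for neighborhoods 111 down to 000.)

7

  ### -> .   bit 7 = 0  t=0,i=10
  ##. -> .   bit 6 = 0  t=0,i=2
  #.# -> .   bit 5 = 0  t=0,i=3
  #.. -> .   bit 4 = 0  t=0,i=12
  .## -> .   bit 3 = 0  t=0,i=1
  .#. -> #   bit 2 = 1  t=0,i=4
  ..# -> #   bit 1 = 1  t=0,i=0
  ... -> #   bit 0 = 1  t=1,i=2
  bits 00000111 = 7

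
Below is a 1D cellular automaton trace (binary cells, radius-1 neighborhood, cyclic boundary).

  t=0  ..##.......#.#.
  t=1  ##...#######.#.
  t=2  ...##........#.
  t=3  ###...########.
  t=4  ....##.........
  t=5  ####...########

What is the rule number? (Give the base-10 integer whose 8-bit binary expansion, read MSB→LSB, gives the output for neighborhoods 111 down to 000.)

  ### -> .   bit 7 = 0  t=1,i=6
  ##. -> .   bit 6 = 0  t=0,i=3
  #.# -> .   bit 5 = 0  t=0,i=12
  #.. -> .   bit 4 = 0  t=0,i=4
  .## -> .   bit 3 = 0  t=0,i=2
  .#. -> #   bit 2 = 1  t=0,i=11
  ..# -> #   bit 1 = 1  t=0,i=1
  ... -> #   bit 0 = 1  t=0,i=0
  bits 00000111 = 7

7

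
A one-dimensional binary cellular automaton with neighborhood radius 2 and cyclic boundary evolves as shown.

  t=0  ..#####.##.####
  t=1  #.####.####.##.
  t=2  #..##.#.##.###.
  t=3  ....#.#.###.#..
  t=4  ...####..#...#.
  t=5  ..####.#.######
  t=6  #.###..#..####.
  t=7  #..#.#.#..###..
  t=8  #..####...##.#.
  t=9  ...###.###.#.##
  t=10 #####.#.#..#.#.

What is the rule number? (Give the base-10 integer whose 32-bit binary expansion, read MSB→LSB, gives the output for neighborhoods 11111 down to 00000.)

  ##### -> #   bit 31 = 1  t=0,i=4
  ####. -> #   bit 30 = 1  t=0,i=5
  ###.# -> .   bit 29 = 0  t=0,i=6
  ###.. -> .   bit 28 = 0  t=0,i=14
  ##.## -> #   bit 27 = 1  t=0,i=7
  ##.#. -> .   bit 26 = 0  t=1,i=14
  ##..# -> #   bit 25 = 1  t=0,i=0
  ##... -> #   bit 24 = 1  t=8,i=7
  #.### -> .   bit 23 = 0  t=0,i=11
  #.##. -> #   bit 22 = 1  t=0,i=8
  #.#.# -> #   bit 21 = 1  t=1,i=0
  #.#.. -> .   bit 20 = 0  t=2,i=0
  #..## -> .   bit 19 = 0  t=0,i=1
  #..#. -> .   bit 18 = 0  t=4,i=8
  #...# -> #   bit 17 = 1  t=4,i=11
  #.... -> .   bit 16 = 0  t=3,i=14
  .#### -> #   bit 15 = 1  t=0,i=3
  .###. -> #   bit 14 = 1  t=2,i=12
  .##.# -> #   bit 13 = 1  t=0,i=9
  .##.. -> .   bit 12 = 0  t=9,i=14
  .#.## -> .   bit 11 = 0  t=1,i=1
  .#.#. -> #   bit 10 = 1  t=3,i=5
  .#..# -> .   bit 9 = 0  t=2,i=1
  .#... -> #   bit 8 = 1  t=3,i=13
  ..### -> #   bit 7 = 1  t=0,i=2
  ..##. -> .   bit 6 = 0  t=2,i=3
  ..#.# -> #   bit 5 = 1  t=3,i=4
  ..#.. -> #   bit 4 = 1  t=4,i=9
  ...## -> #   bit 3 = 1  t=4,i=2
  ...#. -> #   bit 2 = 1  t=3,i=3
  ....# -> .   bit 1 = 0  t=3,i=2
  ..... -> .   bit 0 = 0  t=3,i=0
  bits 11001011011000101110010110111100 = 3412256188

3412256188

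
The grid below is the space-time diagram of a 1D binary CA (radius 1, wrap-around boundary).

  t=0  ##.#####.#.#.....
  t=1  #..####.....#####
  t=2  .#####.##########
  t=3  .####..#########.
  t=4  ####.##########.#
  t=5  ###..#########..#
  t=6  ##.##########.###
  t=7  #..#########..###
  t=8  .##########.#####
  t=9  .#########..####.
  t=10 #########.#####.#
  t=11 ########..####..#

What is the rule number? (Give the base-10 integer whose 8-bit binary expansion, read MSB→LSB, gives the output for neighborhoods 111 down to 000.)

155

  ###|#  b7=1 t=0,i=4
  ##.|.  b6=0 t=0,i=1
  #.#|.  b5=0 t=0,i=2
  #..|#  b4=1 t=0,i=12
  .##|#  b3=1 t=0,i=0
  .#.|.  b2=0 t=0,i=9
  ..#|#  b1=1 t=0,i=16
  ...|#  b0=1 t=0,i=13
  bits 10011011 = 155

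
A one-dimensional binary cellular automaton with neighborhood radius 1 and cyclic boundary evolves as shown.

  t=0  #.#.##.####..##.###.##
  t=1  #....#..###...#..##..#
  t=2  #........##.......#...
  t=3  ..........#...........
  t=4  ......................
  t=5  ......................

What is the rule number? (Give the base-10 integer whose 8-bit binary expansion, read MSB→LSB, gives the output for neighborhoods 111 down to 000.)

192

  ###|#  b7=1 t=0,i=8
  ##.|#  b6=1 t=0,i=0
  #.#|.  b5=0 t=0,i=1
  #..|.  b4=0 t=0,i=11
  .##|.  b3=0 t=0,i=4
  .#.|.  b2=0 t=0,i=2
  ..#|.  b1=0 t=0,i=12
  ...|.  b0=0 t=1,i=2
  bits 11000000 = 192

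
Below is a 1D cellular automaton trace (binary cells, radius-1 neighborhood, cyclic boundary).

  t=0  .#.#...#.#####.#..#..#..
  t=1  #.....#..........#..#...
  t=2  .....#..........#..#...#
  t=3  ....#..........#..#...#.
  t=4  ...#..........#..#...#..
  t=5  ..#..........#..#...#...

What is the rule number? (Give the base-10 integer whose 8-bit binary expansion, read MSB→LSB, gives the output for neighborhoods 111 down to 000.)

2

  ### -> .   bit 7 = 0  t=0,i=10
  ##. -> .   bit 6 = 0  t=0,i=13
  #.# -> .   bit 5 = 0  t=0,i=2
  #.. -> .   bit 4 = 0  t=0,i=4
  .## -> .   bit 3 = 0  t=0,i=9
  .#. -> .   bit 2 = 0  t=0,i=1
  ..# -> #   bit 1 = 1  t=0,i=0
  ... -> .   bit 0 = 0  t=0,i=5
  bits 00000010 = 2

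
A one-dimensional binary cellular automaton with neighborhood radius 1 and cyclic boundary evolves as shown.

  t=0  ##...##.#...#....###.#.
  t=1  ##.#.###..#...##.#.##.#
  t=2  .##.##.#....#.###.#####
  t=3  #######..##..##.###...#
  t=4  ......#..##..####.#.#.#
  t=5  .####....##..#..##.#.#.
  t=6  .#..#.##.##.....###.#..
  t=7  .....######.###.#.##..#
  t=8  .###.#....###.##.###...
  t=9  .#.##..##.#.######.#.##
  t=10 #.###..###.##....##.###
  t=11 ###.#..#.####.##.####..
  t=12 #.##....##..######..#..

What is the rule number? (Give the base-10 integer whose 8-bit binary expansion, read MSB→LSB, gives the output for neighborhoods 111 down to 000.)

105

  ###|.  b7=0 t=0,i=18
  ##.|#  b6=1 t=0,i=1
  #.#|#  b5=1 t=0,i=7
  #..|.  b4=0 t=0,i=2
  .##|#  b3=1 t=0,i=0
  .#.|.  b2=0 t=0,i=8
  ..#|.  b1=0 t=0,i=4
  ...|#  b0=1 t=0,i=3
  bits 01101001 = 105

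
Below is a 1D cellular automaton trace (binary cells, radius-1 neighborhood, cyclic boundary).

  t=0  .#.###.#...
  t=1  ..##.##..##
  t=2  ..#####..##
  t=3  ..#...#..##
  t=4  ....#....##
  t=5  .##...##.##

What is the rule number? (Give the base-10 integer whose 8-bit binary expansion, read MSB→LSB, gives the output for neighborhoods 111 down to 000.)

  nb ###: next=.  (t=0,i=4, bit7=0)
  nb ##.: next=#  (t=0,i=5, bit6=1)
  nb #.#: next=#  (t=0,i=2, bit5=1)
  nb #..: next=.  (t=0,i=8, bit4=0)
  nb .##: next=#  (t=0,i=3, bit3=1)
  nb .#.: next=.  (t=0,i=1, bit2=0)
  nb ..#: next=.  (t=0,i=0, bit1=0)
  nb ...: next=#  (t=0,i=9, bit0=1)
  bits 01101001 = 105

105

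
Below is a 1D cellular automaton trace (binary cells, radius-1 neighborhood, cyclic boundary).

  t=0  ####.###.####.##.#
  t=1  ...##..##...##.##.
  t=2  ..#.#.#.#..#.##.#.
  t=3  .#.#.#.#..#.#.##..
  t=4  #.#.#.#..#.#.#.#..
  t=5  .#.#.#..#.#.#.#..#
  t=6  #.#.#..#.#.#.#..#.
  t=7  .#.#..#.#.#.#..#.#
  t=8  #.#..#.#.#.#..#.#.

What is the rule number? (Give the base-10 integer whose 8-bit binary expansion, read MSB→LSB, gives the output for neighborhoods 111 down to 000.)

98

  ### -> .   bit 7 = 0  t=0,i=0
  ##. -> #   bit 6 = 1  t=0,i=3
  #.# -> #   bit 5 = 1  t=0,i=4
  #.. -> .   bit 4 = 0  t=1,i=5
  .## -> .   bit 3 = 0  t=0,i=5
  .#. -> .   bit 2 = 0  t=2,i=2
  ..# -> #   bit 1 = 1  t=1,i=2
  ... -> .   bit 0 = 0  t=1,i=0
  bits 01100010 = 98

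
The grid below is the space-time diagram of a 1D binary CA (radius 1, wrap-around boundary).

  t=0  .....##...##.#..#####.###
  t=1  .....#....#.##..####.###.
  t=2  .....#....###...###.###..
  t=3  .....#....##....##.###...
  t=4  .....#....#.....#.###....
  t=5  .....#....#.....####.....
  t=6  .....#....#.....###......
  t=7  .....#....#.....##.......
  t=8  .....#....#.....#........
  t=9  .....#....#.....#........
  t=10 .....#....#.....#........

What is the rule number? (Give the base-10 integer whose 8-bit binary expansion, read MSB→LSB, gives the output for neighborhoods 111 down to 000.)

  ###|#  b7=1 t=0,i=17
  ##.|.  b6=0 t=0,i=6
  #.#|#  b5=1 t=0,i=12
  #..|.  b4=0 t=0,i=0
  .##|#  b3=1 t=0,i=5
  .#.|#  b2=1 t=0,i=13
  ..#|.  b1=0 t=0,i=4
  ...|.  b0=0 t=0,i=1
  bits 10101100 = 172

172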